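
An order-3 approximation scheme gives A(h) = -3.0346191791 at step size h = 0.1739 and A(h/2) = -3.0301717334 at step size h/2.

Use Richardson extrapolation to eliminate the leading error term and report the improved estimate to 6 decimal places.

Order 3 gives 2^r = 8 and 2^r − 1 = 7.
8×(-3.0301717334) = -24.2413738672; (-24.2413738672) − (-3.0346191791) = -21.2067546881
(8×(-3.0301717334) − (-3.0346191791))/(8 − 1) = -3.0295363840

-3.029536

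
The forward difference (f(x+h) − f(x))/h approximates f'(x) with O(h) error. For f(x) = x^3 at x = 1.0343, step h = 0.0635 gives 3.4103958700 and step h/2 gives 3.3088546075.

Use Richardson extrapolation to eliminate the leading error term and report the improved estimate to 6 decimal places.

Order 1 gives 2^r = 2 and 2^r − 1 = 1.
2·3.3088546075 = 6.6177092150; subtract 3.4103958700 → 3.2073133450
Divide by 2^1 − 1 = 1.
3.2073133450 ÷ 1 = 3.2073133450
Gap between inputs: 1.015e-01; correction applied: −0.1015412625.

3.207313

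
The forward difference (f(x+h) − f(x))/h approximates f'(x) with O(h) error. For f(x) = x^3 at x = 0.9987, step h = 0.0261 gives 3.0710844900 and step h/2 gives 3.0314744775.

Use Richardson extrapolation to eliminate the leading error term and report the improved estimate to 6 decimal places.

r = 1: numerator weight 2, denominator 1.
2×3.0314744775 = 6.0629489550; subtract 3.0710844900 → 2.9918644650
Denominator 2 − 1 = 1.
Extrapolated: 2.9918644650 / 1 = 2.9918644650
Shift from A(h/2): −0.0396100125.

2.991864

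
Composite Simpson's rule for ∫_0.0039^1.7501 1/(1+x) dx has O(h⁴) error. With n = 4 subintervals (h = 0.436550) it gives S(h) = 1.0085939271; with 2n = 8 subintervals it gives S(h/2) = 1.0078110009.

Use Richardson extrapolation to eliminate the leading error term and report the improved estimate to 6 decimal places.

1.007759

Method order is 4; weight 2^4 = 16.
Top: 16(1.0078110009) − (1.0085939271) = 15.1163820873
(16·1.0078110009 − 1.0085939271)/(16 − 1) = 1.0077588058
Shift from A(h/2): −0.0000521951.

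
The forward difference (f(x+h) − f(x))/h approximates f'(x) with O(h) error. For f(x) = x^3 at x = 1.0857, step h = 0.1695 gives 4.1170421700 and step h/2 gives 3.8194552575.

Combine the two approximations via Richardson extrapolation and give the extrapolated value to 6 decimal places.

3.521868

r = 1: numerator weight 2, denominator 1.
2·3.8194552575 = 7.6389105150; 7.6389105150 − 4.1170421700 = 3.5218683450
3.5218683450 ÷ 1 = 3.5218683450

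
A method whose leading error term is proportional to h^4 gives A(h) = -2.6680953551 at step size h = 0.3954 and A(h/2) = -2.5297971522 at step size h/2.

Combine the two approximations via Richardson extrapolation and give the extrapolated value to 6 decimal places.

Error is O(h^4); halving h shrinks it by 2^4 = 16.
Top: 16(-2.5297971522) − (-2.6680953551) = -37.8086590801
Denominator 16 − 1 = 15.
Extrapolated: (-37.8086590801) / 15 = -2.5205772720
Shift from A(h/2): +0.0092198802.

-2.520577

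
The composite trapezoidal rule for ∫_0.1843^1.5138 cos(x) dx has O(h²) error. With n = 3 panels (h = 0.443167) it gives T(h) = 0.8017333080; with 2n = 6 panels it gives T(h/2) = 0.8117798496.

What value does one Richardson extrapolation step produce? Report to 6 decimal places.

0.815129

Method order is 2; weight 2^2 = 4.
Difference of the inputs: 0.8117798496 − 0.8017333080 = 0.0100465416
Divide by 2^2 − 1 = 3: 0.0100465416/3 = 0.0033488472
R = A(h/2) + (A(h/2) − A(h))/3 = 0.8117798496 + 0.0033488472 = 0.8151286968
Shift from A(h/2): +0.0033488472.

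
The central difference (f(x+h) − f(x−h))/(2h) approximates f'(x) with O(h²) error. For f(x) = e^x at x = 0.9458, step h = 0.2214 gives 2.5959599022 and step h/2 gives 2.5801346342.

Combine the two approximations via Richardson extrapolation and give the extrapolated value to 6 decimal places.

2.574860

Leading term ∝ h^2; use weight 4 = 2^2.
Numerator 4·A(h/2) − A(h) = 4·2.5801346342 − 2.5959599022 = 7.7245786346
7.7245786346 ÷ 3 = 2.5748595449
Gap between inputs: 1.583e-02; correction applied: −0.0052750893.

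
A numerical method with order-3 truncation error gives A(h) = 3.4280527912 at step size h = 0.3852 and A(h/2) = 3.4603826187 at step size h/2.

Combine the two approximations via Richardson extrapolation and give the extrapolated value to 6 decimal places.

3.465001

The method has order 3: 2^3 = 8.
Top: 8(3.4603826187) − (3.4280527912) = 24.2550081584
Denominator 8 − 1 = 7.
24.2550081584 ÷ 7 = 3.4650011655
Shift from A(h/2): +0.0046185468.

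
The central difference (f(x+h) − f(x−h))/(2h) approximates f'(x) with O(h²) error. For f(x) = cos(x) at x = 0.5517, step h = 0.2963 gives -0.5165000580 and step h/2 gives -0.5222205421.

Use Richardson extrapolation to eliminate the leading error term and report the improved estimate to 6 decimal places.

Leading term ∝ h^2; use weight 4 = 2^2.
4·(-0.5222205421) = -2.0888821684; (-2.0888821684) − (-0.5165000580) = -1.5723821104
(-1.5723821104) ÷ 3 = -0.5241273701

-0.524127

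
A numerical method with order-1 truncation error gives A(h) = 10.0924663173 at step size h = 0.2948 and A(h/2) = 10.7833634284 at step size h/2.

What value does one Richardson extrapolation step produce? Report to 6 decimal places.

11.474261

Order 1 gives 2^r = 2 and 2^r − 1 = 1.
A(h/2) − A(h) = 10.7833634284 − 10.0924663173 = 0.6908971111
Correction (A(h/2) − A(h))/(2 − 1) = 0.6908971111/1 = 0.6908971111
R = A(h/2) + (A(h/2) − A(h))/1 = 10.7833634284 + 0.6908971111 = 11.4742605395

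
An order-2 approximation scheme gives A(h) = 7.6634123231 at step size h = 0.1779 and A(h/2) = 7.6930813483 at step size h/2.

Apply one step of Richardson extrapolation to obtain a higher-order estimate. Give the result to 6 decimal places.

With r = 2 the leading error scales as h^2, so the weight is 2^2 = 4.
2^2·A(h/2) = 30.7723253932; minus A(h) gives 23.1089130701.
23.1089130701 ÷ 3 = 7.7029710234

7.702971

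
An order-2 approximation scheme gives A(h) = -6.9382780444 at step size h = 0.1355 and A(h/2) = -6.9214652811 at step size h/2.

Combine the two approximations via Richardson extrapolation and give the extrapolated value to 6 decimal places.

Error is O(h^2); halving h shrinks it by 2^2 = 4.
Weighted: (-27.6858611244) − (-6.9382780444) = -20.7475830800
Divide by 2^2 − 1 = 3.
(4×(-6.9214652811) − (-6.9382780444))/(4 − 1) = -6.9158610267
Gap between inputs: 1.681e-02; correction applied: +0.0056042544.

-6.915861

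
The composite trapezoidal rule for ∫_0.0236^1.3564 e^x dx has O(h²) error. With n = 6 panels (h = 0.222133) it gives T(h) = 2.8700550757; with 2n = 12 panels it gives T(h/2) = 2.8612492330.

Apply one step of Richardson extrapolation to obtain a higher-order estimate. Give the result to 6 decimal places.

2.858314

Method order is 2; weight 2^2 = 4.
2^2 × A(h/2) = 11.4449969320; minus A(h) gives 8.5749418563.
Denominator 4 − 1 = 3.
So the Richardson estimate is 2.8583139521.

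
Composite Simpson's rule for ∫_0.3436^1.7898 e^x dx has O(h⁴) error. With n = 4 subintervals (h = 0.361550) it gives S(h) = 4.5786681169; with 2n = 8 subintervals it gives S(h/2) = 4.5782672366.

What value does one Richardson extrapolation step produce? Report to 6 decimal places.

4.578241

Method order is 4; weight 2^4 = 16.
Top: 16(4.5782672366) − (4.5786681169) = 68.6736076687
68.6736076687 ÷ 15 = 4.5782405112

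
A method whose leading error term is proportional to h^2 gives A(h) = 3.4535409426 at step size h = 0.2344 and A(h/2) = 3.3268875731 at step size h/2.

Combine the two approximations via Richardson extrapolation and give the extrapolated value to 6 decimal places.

Leading term ∝ h^2; use weight 4 = 2^2.
4 × 3.3268875731 = 13.3075502924; subtract 3.4535409426 → 9.8540093498
9.8540093498 ÷ 3 = 3.2846697833

3.284670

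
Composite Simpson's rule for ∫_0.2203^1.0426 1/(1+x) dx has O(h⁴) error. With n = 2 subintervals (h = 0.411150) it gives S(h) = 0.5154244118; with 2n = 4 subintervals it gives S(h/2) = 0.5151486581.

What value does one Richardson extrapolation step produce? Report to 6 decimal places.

0.515130

Error is O(h^4); halving h shrinks it by 2^4 = 16.
Weighted: 8.2423785296 − 0.5154244118 = 7.7269541178
Divide by 2^4 − 1 = 15.
7.7269541178 ÷ 15 = 0.5151302745
Shift from A(h/2): −0.0000183836.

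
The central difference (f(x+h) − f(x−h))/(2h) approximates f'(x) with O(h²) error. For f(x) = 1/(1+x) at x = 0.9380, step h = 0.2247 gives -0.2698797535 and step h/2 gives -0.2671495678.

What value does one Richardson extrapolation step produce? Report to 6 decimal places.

-0.266240

r = 2, so 2^r = 4.
4 × (-0.2671495678) − (-0.2698797535) = -0.7987185177
R = (-0.7987185177)/3 = -0.2662395059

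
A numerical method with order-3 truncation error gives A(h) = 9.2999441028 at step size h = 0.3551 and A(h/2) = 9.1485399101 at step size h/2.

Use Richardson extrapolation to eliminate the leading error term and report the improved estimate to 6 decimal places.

r = 3: numerator weight 8, denominator 7.
A(h/2) − A(h) = 9.1485399101 − 9.2999441028 = -0.1514041927
Correction (A(h/2) − A(h))/(8 − 1) = (-0.1514041927)/7 = -0.0216291704
R = 9.1485399101 − 0.0216291704 = 9.1269107397

9.126911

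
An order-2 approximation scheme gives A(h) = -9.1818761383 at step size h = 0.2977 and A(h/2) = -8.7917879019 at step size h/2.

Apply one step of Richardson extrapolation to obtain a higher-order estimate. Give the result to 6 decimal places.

Order 2 gives 2^r = 4 and 2^r − 1 = 3.
4×(-8.7917879019) = -35.1671516076; subtract (-9.1818761383) → -25.9852754693
Denominator 4 − 1 = 3.
(4×(-8.7917879019) − (-9.1818761383))/(4 − 1) = -8.6617584898
Correction |R − A(h/2)| = 1.300e-01; gap |A(h/2) − A(h)| = 3.901e-01.

-8.661758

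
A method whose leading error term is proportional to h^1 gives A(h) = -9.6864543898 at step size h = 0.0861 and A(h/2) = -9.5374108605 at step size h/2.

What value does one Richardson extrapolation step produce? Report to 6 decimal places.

The method has order 1: 2^1 = 2.
Difference of the inputs: -9.5374108605 − (-9.6864543898) = 0.1490435293
Correction (A(h/2) − A(h))/(2 − 1) = 0.1490435293/1 = 0.1490435293
R = -9.5374108605 + 0.1490435293 = -9.3883673312

-9.388367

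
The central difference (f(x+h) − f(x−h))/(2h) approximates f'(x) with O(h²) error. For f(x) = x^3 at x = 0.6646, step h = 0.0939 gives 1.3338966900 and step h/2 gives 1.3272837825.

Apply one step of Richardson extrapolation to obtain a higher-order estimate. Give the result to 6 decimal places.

Method order is 2; weight 2^2 = 4.
Weighted: 5.3091351300 − 1.3338966900 = 3.9752384400
Divide by 2^2 − 1 = 3.
R = 3.9752384400/3 = 1.3250794800

1.325079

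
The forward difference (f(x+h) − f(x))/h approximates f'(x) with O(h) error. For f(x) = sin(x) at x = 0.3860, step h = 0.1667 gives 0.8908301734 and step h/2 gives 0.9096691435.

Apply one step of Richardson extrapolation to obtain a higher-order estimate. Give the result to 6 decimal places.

Error is O(h^1); halving h shrinks it by 2^1 = 2.
Numerator 2·A(h/2) − A(h) = 2·0.9096691435 − 0.8908301734 = 0.9285081136
(2·0.9096691435 − 0.8908301734)/(2 − 1) = 0.9285081136
Correction |R − A(h/2)| = 1.884e-02; gap |A(h/2) − A(h)| = 1.884e-02.

0.928508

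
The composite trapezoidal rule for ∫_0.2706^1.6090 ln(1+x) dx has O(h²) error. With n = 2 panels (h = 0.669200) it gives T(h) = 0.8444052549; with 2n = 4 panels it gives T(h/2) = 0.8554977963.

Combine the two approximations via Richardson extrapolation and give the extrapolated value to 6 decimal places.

0.859195

Error is O(h^2); halving h shrinks it by 2^2 = 4.
Numerator 4·A(h/2) − A(h) = 4·0.8554977963 − 0.8444052549 = 2.5775859303
Extrapolated: 2.5775859303 / 3 = 0.8591953101
Gap between inputs: 1.109e-02; correction applied: +0.0036975138.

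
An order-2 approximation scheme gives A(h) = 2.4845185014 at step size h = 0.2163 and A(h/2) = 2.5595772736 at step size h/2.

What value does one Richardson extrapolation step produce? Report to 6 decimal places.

With r = 2 the leading error scales as h^2, so the weight is 2^2 = 4.
Weighted: 10.2383090944 − 2.4845185014 = 7.7537905930
Denominator 4 − 1 = 3.
Result: 2.5845968643

2.584597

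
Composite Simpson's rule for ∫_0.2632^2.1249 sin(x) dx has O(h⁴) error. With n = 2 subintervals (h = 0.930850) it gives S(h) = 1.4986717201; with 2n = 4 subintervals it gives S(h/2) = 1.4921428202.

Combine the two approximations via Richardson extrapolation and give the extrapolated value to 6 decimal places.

The method has order 4: 2^4 = 16.
2^4·A(h/2) = 23.8742851232; minus A(h) gives 22.3756134031.
22.3756134031 ÷ 15 = 1.4917075602
Correction |R − A(h/2)| = 4.353e-04; gap |A(h/2) − A(h)| = 6.529e-03.

1.491708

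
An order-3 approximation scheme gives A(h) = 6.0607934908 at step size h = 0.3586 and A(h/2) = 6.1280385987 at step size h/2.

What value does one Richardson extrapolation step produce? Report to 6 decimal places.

Method order is 3; weight 2^3 = 8.
8*6.1280385987 = 49.0243087896; subtract 6.0607934908 → 42.9635152988
Extrapolated: 42.9635152988 / 7 = 6.1376450427
Gap between inputs: 6.725e-02; correction applied: +0.0096064440.

6.137645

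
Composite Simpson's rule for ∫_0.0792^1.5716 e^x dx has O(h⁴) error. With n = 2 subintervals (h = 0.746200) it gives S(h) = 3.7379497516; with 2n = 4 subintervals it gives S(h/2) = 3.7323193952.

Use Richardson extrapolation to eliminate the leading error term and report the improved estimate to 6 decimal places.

3.731944

With r = 4 the leading error scales as h^4, so the weight is 2^4 = 16.
16·3.7323193952 = 59.7171103232; 59.7171103232 − 3.7379497516 = 55.9791605716
Extrapolated: 55.9791605716 / 15 = 3.7319440381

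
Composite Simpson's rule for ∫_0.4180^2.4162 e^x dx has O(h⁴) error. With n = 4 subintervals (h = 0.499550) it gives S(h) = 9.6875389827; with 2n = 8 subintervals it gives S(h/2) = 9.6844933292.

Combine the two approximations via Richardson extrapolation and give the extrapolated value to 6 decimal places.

9.684290

r = 4, so 2^r = 16.
2^4 × A(h/2) = 154.9518932672; minus A(h) gives 145.2643542845.
Divide by 2^4 − 1 = 15.
145.2643542845 ÷ 15 = 9.6842902856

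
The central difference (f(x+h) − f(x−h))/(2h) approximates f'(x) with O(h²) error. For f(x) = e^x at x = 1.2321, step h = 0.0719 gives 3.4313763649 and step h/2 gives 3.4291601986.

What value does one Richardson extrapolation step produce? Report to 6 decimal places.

3.428421

Order 2 gives 2^r = 4 and 2^r − 1 = 3.
Top: 4(3.4291601986) − (3.4313763649) = 10.2852644295
Extrapolated: 10.2852644295 / 3 = 3.4284214765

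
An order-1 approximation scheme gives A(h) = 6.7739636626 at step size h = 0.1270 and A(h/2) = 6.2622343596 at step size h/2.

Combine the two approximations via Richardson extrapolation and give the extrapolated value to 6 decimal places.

The method has order 1: 2^1 = 2.
2*6.2622343596 = 12.5244687192; 12.5244687192 − 6.7739636626 = 5.7505050566
5.7505050566 ÷ 1 = 5.7505050566
Correction |R − A(h/2)| = 5.117e-01; gap |A(h/2) − A(h)| = 5.117e-01.

5.750505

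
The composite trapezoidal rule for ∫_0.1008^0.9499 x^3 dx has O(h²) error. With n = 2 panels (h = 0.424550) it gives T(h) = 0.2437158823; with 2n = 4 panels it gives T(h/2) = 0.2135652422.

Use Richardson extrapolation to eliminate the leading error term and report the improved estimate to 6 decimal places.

0.203515

Method order is 2; weight 2^2 = 4.
Difference of the inputs: 0.2135652422 − 0.2437158823 = -0.0301506401
Correction (A(h/2) − A(h))/(4 − 1) = (-0.0301506401)/3 = -0.0100502134
R = A(h/2) + (A(h/2) − A(h))/3 = 0.2135652422 − 0.0100502134 = 0.2035150288
Shift from A(h/2): −0.0100502134.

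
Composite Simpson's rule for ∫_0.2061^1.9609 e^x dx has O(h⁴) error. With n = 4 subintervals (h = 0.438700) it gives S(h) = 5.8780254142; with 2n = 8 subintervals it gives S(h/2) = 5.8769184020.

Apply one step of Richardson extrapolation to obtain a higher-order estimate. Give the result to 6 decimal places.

The method has order 4: 2^4 = 16.
2^4·A(h/2) = 94.0306944320; minus A(h) gives 88.1526690178.
(16·5.8769184020 − 5.8780254142)/(16 − 1) = 5.8768446012

5.876845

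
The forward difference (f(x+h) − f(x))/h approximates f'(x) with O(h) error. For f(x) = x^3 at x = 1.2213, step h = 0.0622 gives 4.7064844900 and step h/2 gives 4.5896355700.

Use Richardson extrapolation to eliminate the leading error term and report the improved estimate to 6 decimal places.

Order 1 gives 2^r = 2 and 2^r − 1 = 1.
Weighted: 9.1792711400 − 4.7064844900 = 4.4727866500
Divide by 2^1 − 1 = 1.
Extrapolated: 4.4727866500 / 1 = 4.4727866500
Shift from A(h/2): −0.1168489200.

4.472787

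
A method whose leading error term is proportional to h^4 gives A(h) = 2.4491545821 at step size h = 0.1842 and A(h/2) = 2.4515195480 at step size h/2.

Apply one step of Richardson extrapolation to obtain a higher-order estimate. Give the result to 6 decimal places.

2.451677

The method has order 4: 2^4 = 16.
Numerator 16*A(h/2) − A(h) = 16*2.4515195480 − 2.4491545821 = 36.7751581859
Divide by 2^4 − 1 = 15.
Result: 2.4516772124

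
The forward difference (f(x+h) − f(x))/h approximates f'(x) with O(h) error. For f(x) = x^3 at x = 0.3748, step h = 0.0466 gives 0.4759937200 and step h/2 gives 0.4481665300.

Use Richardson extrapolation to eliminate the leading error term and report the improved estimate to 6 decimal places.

Leading term ∝ h^1; use weight 2 = 2^1.
A(h/2) − A(h) = 0.4481665300 − 0.4759937200 = -0.0278271900
Divide by 2^1 − 1 = 1: (-0.0278271900)/1 = -0.0278271900
R = 0.4481665300 − 0.0278271900 = 0.4203393400

0.420339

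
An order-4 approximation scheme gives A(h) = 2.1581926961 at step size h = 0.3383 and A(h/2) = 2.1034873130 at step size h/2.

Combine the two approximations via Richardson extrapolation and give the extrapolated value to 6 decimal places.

Leading term ∝ h^4; use weight 16 = 2^4.
16·2.1034873130 − 2.1581926961 = 31.4976043119
(16·2.1034873130 − 2.1581926961)/(16 − 1) = 2.0998402875

2.099840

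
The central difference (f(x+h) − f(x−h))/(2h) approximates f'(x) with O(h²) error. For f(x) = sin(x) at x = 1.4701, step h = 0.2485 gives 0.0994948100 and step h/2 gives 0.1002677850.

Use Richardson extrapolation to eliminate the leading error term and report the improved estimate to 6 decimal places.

Order 2 gives 2^r = 4 and 2^r − 1 = 3.
Difference of the inputs: 0.1002677850 − 0.0994948100 = 0.0007729750
Divide by 2^2 − 1 = 3: 0.0007729750/3 = 0.0002576583
R = 0.1002677850 + 0.0002576583 = 0.1005254433

0.100525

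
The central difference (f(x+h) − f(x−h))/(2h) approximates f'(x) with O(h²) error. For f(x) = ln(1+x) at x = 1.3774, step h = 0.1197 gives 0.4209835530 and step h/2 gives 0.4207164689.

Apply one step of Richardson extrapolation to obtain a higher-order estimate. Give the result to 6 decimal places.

0.420627

With r = 2 the leading error scales as h^2, so the weight is 2^2 = 4.
Top: 4(0.4207164689) − (0.4209835530) = 1.2618823226
Extrapolated: 1.2618823226 / 3 = 0.4206274409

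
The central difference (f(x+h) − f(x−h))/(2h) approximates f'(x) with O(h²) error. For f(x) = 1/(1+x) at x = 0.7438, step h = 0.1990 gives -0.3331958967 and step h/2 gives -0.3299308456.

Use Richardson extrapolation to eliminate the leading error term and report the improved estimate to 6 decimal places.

-0.328842

Method order is 2; weight 2^2 = 4.
2^2·A(h/2) = -1.3197233824; minus A(h) gives -0.9865274857.
Denominator 4 − 1 = 3.
Result: -0.3288424952
Correction |R − A(h/2)| = 1.088e-03; gap |A(h/2) − A(h)| = 3.265e-03.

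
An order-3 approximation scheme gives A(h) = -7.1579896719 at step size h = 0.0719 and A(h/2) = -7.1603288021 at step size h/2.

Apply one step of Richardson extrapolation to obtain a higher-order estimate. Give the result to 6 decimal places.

-7.160663

r = 3: numerator weight 8, denominator 7.
8×(-7.1603288021) − (-7.1579896719) = -50.1246407449
Divide by 2^3 − 1 = 7.
Result: -7.1606629636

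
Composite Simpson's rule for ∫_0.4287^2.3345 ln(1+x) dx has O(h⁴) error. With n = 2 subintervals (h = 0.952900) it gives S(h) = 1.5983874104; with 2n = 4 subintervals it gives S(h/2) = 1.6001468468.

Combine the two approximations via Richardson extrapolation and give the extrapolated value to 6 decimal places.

1.600264

Error is O(h^4); halving h shrinks it by 2^4 = 16.
2^4×A(h/2) = 25.6023495488; minus A(h) gives 24.0039621384.
Denominator 16 − 1 = 15.
24.0039621384 ÷ 15 = 1.6002641426
Shift from A(h/2): +0.0001172958.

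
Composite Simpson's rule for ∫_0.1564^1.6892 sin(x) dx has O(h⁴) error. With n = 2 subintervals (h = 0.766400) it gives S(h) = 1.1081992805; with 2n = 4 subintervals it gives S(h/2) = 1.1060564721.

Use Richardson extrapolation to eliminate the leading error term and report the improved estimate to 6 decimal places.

Error is O(h^4); halving h shrinks it by 2^4 = 16.
16·1.1060564721 − 1.1081992805 = 16.5887042731
Divide by 2^4 − 1 = 15.
R = 16.5887042731/15 = 1.1059136182
Gap between inputs: 2.143e-03; correction applied: −0.0001428539.

1.105914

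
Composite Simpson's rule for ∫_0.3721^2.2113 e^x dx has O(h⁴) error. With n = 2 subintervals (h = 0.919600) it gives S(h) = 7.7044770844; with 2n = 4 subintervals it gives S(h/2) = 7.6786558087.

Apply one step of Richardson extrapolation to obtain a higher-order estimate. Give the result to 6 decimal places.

Error is O(h^4); halving h shrinks it by 2^4 = 16.
16 × 7.6786558087 = 122.8584929392; subtract 7.7044770844 → 115.1540158548
Denominator 16 − 1 = 15.
Result: 7.6769343903
Correction |R − A(h/2)| = 1.721e-03; gap |A(h/2) − A(h)| = 2.582e-02.

7.676934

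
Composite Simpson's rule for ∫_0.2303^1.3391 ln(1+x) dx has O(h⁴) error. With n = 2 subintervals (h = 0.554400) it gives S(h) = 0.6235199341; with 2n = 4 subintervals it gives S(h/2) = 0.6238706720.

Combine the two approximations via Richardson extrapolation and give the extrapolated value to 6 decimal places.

0.623894

The method has order 4: 2^4 = 16.
Difference of the inputs: 0.6238706720 − 0.6235199341 = 0.0003507379
Divide by 2^4 − 1 = 15: 0.0003507379/15 = 0.0000233825
R = 0.6238706720 + 0.0000233825 = 0.6238940545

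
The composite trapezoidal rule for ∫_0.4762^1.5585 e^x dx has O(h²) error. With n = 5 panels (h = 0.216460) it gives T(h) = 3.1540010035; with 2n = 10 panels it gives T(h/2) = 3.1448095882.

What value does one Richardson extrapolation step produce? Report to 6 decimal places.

Leading term ∝ h^2; use weight 4 = 2^2.
2^2·A(h/2) = 12.5792383528; minus A(h) gives 9.4252373493.
Denominator 4 − 1 = 3.
So the Richardson estimate is 3.1417457831.

3.141746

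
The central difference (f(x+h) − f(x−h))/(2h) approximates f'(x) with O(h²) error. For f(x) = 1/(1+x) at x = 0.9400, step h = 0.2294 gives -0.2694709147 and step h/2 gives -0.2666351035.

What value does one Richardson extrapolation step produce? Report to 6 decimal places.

-0.265690

Order 2 gives 2^r = 4 and 2^r − 1 = 3.
4×(-0.2666351035) = -1.0665404140; subtract (-0.2694709147) → -0.7970694993
Divide by 2^2 − 1 = 3.
Extrapolated: (-0.7970694993) / 3 = -0.2656898331
Gap between inputs: 2.836e-03; correction applied: +0.0009452704.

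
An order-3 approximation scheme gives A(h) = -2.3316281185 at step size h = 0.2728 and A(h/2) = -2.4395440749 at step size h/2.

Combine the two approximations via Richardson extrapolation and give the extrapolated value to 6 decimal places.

-2.454961

r = 3: numerator weight 8, denominator 7.
8 × (-2.4395440749) − (-2.3316281185) = -17.1847244807
Extrapolated: (-17.1847244807) / 7 = -2.4549606401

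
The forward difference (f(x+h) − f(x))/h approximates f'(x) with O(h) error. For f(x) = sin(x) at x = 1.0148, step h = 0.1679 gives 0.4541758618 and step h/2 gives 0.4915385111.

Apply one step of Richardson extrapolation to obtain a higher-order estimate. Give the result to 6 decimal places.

r = 1, so 2^r = 2.
A(h/2) − A(h) = 0.4915385111 − 0.4541758618 = 0.0373626493
Correction (A(h/2) − A(h))/(2 − 1) = 0.0373626493/1 = 0.0373626493
R = 0.4915385111 + 0.0373626493 = 0.5289011604

0.528901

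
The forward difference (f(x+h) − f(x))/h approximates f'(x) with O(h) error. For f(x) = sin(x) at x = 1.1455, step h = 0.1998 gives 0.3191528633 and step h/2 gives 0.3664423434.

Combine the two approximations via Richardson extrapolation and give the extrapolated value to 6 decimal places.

0.413732

r = 1, so 2^r = 2.
Weighted: 0.7328846868 − 0.3191528633 = 0.4137318235
Denominator 2 − 1 = 1.
So the Richardson estimate is 0.4137318235.
Correction |R − A(h/2)| = 4.729e-02; gap |A(h/2) − A(h)| = 4.729e-02.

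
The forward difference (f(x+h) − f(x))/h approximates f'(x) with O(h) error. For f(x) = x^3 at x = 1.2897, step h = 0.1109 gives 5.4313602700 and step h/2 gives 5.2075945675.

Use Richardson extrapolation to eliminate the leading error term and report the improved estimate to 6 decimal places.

4.983829

With r = 1 the leading error scales as h^1, so the weight is 2^1 = 2.
2^1*A(h/2) = 10.4151891350; minus A(h) gives 4.9838288650.
4.9838288650 ÷ 1 = 4.9838288650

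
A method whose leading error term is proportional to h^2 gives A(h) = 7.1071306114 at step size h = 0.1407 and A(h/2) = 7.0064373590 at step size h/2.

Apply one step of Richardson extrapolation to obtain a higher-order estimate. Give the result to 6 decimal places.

With r = 2 the leading error scales as h^2, so the weight is 2^2 = 4.
4 × 7.0064373590 − 7.1071306114 = 20.9186188246
Divide by 2^2 − 1 = 3.
So the Richardson estimate is 6.9728729415.

6.972873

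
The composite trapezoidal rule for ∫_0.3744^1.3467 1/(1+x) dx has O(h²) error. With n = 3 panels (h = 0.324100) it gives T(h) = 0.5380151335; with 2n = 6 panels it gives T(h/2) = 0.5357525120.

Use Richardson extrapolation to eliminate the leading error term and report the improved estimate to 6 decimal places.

0.534998

Order 2 gives 2^r = 4 and 2^r − 1 = 3.
Difference of the inputs: 0.5357525120 − 0.5380151335 = -0.0022626215
Divide by 2^2 − 1 = 3: (-0.0022626215)/3 = -0.0007542072
R = A(h/2) + (A(h/2) − A(h))/3 = 0.5357525120 − 0.0007542072 = 0.5349983048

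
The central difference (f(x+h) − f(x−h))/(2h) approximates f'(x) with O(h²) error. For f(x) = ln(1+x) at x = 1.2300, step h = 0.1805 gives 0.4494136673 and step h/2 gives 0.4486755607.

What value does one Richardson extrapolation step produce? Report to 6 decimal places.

0.448430

Method order is 2; weight 2^2 = 4.
Difference of the inputs: 0.4486755607 − 0.4494136673 = -0.0007381066
Correction (A(h/2) − A(h))/(4 − 1) = (-0.0007381066)/3 = -0.0002460355
R = A(h/2) + (A(h/2) − A(h))/3 = 0.4486755607 − 0.0002460355 = 0.4484295252
Shift from A(h/2): −0.0002460355.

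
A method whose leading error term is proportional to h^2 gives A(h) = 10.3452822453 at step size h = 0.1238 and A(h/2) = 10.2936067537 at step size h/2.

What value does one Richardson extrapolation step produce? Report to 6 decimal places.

10.276382

The method has order 2: 2^2 = 4.
Numerator 4 × A(h/2) − A(h) = 4 × 10.2936067537 − 10.3452822453 = 30.8291447695
Divide by 2^2 − 1 = 3.
Extrapolated: 30.8291447695 / 3 = 10.2763815898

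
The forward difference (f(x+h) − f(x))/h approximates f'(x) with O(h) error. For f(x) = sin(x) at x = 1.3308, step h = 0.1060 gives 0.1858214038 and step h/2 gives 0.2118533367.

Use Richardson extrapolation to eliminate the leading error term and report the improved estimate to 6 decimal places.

0.237885

Leading term ∝ h^1; use weight 2 = 2^1.
Top: 2(0.2118533367) − (0.1858214038) = 0.2378852696
Denominator 2 − 1 = 1.
0.2378852696 ÷ 1 = 0.2378852696
Shift from A(h/2): +0.0260319329.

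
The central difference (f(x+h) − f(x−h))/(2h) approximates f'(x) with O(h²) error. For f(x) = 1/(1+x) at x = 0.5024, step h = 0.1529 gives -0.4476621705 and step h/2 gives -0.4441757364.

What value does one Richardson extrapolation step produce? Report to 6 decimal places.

-0.443014

Order 2 gives 2^r = 4 and 2^r − 1 = 3.
Top: 4(-0.4441757364) − (-0.4476621705) = -1.3290407751
Denominator 4 − 1 = 3.
Extrapolated: (-1.3290407751) / 3 = -0.4430135917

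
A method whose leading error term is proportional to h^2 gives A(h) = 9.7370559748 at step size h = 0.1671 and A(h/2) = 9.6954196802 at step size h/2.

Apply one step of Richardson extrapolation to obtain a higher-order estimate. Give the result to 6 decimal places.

9.681541

The method has order 2: 2^2 = 4.
4*9.6954196802 − 9.7370559748 = 29.0446227460
29.0446227460 ÷ 3 = 9.6815409153
Gap between inputs: 4.164e-02; correction applied: −0.0138787649.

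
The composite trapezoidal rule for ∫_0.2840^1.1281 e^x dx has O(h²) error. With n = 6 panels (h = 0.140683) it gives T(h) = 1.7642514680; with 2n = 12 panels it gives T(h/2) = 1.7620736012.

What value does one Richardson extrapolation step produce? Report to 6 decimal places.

1.761348

With r = 2 the leading error scales as h^2, so the weight is 2^2 = 4.
Weighted: 7.0482944048 − 1.7642514680 = 5.2840429368
Denominator 4 − 1 = 3.
(4×1.7620736012 − 1.7642514680)/(4 − 1) = 1.7613476456
Shift from A(h/2): −0.0007259556.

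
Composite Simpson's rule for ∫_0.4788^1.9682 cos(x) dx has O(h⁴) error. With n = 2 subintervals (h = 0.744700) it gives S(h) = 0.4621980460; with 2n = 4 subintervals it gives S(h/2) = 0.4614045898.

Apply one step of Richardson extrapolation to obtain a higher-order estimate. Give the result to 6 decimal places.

r = 4: numerator weight 16, denominator 15.
Numerator 16·A(h/2) − A(h) = 16·0.4614045898 − 0.4621980460 = 6.9202753908
Denominator 16 − 1 = 15.
Result: 0.4613516927
Gap between inputs: 7.935e-04; correction applied: −0.0000528971.

0.461352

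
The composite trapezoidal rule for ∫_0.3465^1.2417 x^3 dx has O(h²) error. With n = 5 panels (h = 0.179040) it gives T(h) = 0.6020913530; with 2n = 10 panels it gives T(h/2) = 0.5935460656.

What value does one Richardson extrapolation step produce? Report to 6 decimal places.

0.590698

With r = 2 the leading error scales as h^2, so the weight is 2^2 = 4.
2^2×A(h/2) = 2.3741842624; minus A(h) gives 1.7720929094.
R = 1.7720929094/3 = 0.5906976365
Gap between inputs: 8.545e-03; correction applied: −0.0028484291.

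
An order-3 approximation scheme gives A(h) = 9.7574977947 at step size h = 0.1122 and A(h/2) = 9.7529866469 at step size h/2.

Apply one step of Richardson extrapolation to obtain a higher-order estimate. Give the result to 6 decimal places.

Leading term ∝ h^3; use weight 8 = 2^3.
Top: 8(9.7529866469) − (9.7574977947) = 68.2663953805
Divide by 2^3 − 1 = 7.
Result: 9.7523421972

9.752342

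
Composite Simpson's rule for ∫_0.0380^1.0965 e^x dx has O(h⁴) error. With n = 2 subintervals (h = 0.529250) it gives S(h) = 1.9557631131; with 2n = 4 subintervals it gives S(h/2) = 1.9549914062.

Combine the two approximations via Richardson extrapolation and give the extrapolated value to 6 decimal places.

1.954940

With r = 4 the leading error scales as h^4, so the weight is 2^4 = 16.
Numerator 16*A(h/2) − A(h) = 16*1.9549914062 − 1.9557631131 = 29.3240993861
R = 29.3240993861/15 = 1.9549399591
Shift from A(h/2): −0.0000514471.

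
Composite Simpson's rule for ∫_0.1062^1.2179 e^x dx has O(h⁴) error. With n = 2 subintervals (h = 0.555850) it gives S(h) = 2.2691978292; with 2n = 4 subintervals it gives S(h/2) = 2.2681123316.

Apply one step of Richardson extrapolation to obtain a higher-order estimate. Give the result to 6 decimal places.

2.268040

Error is O(h^4); halving h shrinks it by 2^4 = 16.
Difference of the inputs: 2.2681123316 − 2.2691978292 = -0.0010854976
Divide by 2^4 − 1 = 15: (-0.0010854976)/15 = -0.0000723665
R = 2.2681123316 − 0.0000723665 = 2.2680399651
Correction |R − A(h/2)| = 7.237e-05; gap |A(h/2) − A(h)| = 1.085e-03.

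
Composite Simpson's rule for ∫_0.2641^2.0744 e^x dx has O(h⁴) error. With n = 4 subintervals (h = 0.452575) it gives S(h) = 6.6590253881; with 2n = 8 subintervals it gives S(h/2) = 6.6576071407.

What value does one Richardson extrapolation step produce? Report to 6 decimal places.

6.657513

Leading term ∝ h^4; use weight 16 = 2^4.
16*6.6576071407 = 106.5217142512; 106.5217142512 − 6.6590253881 = 99.8626888631
99.8626888631 ÷ 15 = 6.6575125909
Shift from A(h/2): −0.0000945498.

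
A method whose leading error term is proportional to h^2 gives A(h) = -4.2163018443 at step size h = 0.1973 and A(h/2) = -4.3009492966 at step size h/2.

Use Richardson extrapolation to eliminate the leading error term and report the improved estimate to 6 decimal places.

-4.329165

With r = 2 the leading error scales as h^2, so the weight is 2^2 = 4.
Top: 4(-4.3009492966) − (-4.2163018443) = -12.9874953421
Divide by 2^2 − 1 = 3.
So the Richardson estimate is -4.3291651140.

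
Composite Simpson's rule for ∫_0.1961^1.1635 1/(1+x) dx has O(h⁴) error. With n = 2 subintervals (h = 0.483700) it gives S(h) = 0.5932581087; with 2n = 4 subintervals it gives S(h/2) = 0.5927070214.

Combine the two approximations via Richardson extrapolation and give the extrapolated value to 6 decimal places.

Error is O(h^4); halving h shrinks it by 2^4 = 16.
Weighted: 9.4833123424 − 0.5932581087 = 8.8900542337
Divide by 2^4 − 1 = 15.
Extrapolated: 8.8900542337 / 15 = 0.5926702822
Correction |R − A(h/2)| = 3.674e-05; gap |A(h/2) − A(h)| = 5.511e-04.

0.592670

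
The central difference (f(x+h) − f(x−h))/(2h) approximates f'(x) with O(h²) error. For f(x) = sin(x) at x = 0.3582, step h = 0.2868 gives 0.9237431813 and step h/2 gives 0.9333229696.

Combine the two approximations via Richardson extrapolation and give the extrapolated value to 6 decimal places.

r = 2: numerator weight 4, denominator 3.
4×0.9333229696 = 3.7332918784; 3.7332918784 − 0.9237431813 = 2.8095486971
Denominator 4 − 1 = 3.
Extrapolated: 2.8095486971 / 3 = 0.9365162324

0.936516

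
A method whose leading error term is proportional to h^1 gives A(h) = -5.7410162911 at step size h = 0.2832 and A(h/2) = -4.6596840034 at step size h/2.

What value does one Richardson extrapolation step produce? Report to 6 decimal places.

Error is O(h^1); halving h shrinks it by 2^1 = 2.
A(h/2) − A(h) = -4.6596840034 − (-5.7410162911) = 1.0813322877
Correction (A(h/2) − A(h))/(2 − 1) = 1.0813322877/1 = 1.0813322877
R = -4.6596840034 + 1.0813322877 = -3.5783517157

-3.578352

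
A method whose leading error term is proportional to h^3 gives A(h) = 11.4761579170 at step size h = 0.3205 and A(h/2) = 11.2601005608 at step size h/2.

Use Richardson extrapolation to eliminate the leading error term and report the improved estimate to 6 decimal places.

11.229235

r = 3, so 2^r = 8.
8*11.2601005608 − 11.4761579170 = 78.6046465694
78.6046465694 ÷ 7 = 11.2292352242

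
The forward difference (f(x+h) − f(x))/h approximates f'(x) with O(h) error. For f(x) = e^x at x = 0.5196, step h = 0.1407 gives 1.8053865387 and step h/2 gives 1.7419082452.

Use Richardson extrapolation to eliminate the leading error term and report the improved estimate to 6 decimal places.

1.678430

Error is O(h^1); halving h shrinks it by 2^1 = 2.
2^1×A(h/2) = 3.4838164904; minus A(h) gives 1.6784299517.
Divide by 2^1 − 1 = 1.
So the Richardson estimate is 1.6784299517.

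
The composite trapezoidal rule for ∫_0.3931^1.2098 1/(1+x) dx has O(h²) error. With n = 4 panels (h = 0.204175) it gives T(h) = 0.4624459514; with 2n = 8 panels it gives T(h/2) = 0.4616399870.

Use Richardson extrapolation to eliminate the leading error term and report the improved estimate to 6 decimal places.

0.461371

r = 2: numerator weight 4, denominator 3.
2^2 × A(h/2) = 1.8465599480; minus A(h) gives 1.3841139966.
Divide by 2^2 − 1 = 3.
R = 1.3841139966/3 = 0.4613713322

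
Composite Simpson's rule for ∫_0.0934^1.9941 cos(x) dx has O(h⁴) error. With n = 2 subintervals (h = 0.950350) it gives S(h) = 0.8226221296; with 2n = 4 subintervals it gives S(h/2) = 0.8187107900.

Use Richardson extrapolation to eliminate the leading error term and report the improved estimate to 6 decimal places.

0.818450

Leading term ∝ h^4; use weight 16 = 2^4.
16 × 0.8187107900 = 13.0993726400; subtract 0.8226221296 → 12.2767505104
(16 × 0.8187107900 − 0.8226221296)/(16 − 1) = 0.8184500340
Shift from A(h/2): −0.0002607560.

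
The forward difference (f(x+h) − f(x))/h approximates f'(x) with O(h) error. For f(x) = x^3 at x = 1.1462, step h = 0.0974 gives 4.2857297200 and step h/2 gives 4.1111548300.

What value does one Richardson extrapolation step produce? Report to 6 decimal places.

Leading term ∝ h^1; use weight 2 = 2^1.
Numerator 2 × A(h/2) − A(h) = 2 × 4.1111548300 − 4.2857297200 = 3.9365799400
(2 × 4.1111548300 − 4.2857297200)/(2 − 1) = 3.9365799400

3.936580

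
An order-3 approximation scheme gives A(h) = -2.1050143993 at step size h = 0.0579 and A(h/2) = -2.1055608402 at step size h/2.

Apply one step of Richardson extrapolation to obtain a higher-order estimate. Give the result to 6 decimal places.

r = 3: numerator weight 8, denominator 7.
Numerator 8 × A(h/2) − A(h) = 8 × (-2.1055608402) − (-2.1050143993) = -14.7394723223
Extrapolated: (-14.7394723223) / 7 = -2.1056389032
Shift from A(h/2): −0.0000780630.

-2.105639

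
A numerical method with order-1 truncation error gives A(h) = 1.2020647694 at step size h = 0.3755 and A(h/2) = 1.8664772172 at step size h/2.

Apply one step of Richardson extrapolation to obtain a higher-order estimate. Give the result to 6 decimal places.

2.530890

With r = 1 the leading error scales as h^1, so the weight is 2^1 = 2.
2*1.8664772172 = 3.7329544344; subtract 1.2020647694 → 2.5308896650
Divide by 2^1 − 1 = 1.
So the Richardson estimate is 2.5308896650.
Correction |R − A(h/2)| = 6.644e-01; gap |A(h/2) − A(h)| = 6.644e-01.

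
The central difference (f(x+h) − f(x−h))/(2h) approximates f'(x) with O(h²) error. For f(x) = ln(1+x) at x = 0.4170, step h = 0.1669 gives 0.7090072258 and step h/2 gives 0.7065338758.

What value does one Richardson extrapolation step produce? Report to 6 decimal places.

0.705709

Leading term ∝ h^2; use weight 4 = 2^2.
2^2·A(h/2) = 2.8261355032; minus A(h) gives 2.1171282774.
(4·0.7065338758 − 0.7090072258)/(4 − 1) = 0.7057094258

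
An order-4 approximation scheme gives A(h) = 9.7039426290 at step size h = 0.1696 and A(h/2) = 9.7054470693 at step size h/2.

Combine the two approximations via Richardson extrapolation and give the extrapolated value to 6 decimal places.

9.705547

r = 4: numerator weight 16, denominator 15.
Numerator 16*A(h/2) − A(h) = 16*9.7054470693 − 9.7039426290 = 145.5832104798
Divide by 2^4 − 1 = 15.
Result: 9.7055473653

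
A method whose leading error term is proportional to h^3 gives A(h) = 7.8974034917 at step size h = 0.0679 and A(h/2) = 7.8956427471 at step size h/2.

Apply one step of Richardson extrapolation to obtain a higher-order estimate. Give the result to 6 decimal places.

7.895391

r = 3, so 2^r = 8.
Top: 8(7.8956427471) − (7.8974034917) = 55.2677384851
R = 55.2677384851/7 = 7.8953912122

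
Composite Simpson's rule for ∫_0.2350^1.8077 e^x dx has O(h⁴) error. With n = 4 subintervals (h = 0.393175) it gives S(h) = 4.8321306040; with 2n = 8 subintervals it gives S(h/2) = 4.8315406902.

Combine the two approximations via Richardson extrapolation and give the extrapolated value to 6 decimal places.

4.831501

Order 4 gives 2^r = 16 and 2^r − 1 = 15.
16*4.8315406902 = 77.3046510432; subtract 4.8321306040 → 72.4725204392
Extrapolated: 72.4725204392 / 15 = 4.8315013626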